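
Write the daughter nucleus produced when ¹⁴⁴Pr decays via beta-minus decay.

Nd-144

Beta-minus decay: mass number changes by +0, atomic number by +1.
A: 144 = 144; Z: 59 + 1 = 60.
Z = 60 is neodymium, so the daughter is ¹⁴⁴Nd.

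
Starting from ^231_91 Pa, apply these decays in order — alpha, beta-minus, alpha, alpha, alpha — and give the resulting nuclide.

Po-215

Start: (A, Z) = (231, 91).
After α: (227, 89).
After β⁻: (227, 90).
After α: (223, 88).
After α: (219, 86).
After α: (215, 84).
Z = 84 is polonium.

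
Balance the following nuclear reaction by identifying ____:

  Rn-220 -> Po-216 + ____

alpha particle

Conserve mass number: 220 = 216 + A, so A = 4.
Conserve atomic number: 86 = 84 + Z, so Z = 2.
A = 4 and Z = 2 is He-4 — an alpha particle.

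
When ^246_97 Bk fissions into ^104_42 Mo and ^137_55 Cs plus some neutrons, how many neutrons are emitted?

Conserve mass number: 246 = 104 + 137 + k, so k = 246 − 241 = 5.
Check atomic number: 97 = 42 + 55 + 0 = 97. ✓

5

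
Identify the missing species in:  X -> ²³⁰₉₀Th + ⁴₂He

U-234

Conserve mass number: A = 230 + 4, so A = 234.
Conserve atomic number: Z = 90 + 2, so Z = 92.
Z = 92 is uranium, so the species is ²³⁴₉₂U.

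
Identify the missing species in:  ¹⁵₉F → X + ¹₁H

O-14

Conserve mass number: 15 = A + 1, so A = 14.
Conserve atomic number: 9 = Z + 1, so Z = 8.
Z = 8 is oxygen, so the species is ¹⁴₈O.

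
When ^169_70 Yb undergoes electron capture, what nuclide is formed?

Electron capture: mass number changes by +0, atomic number by -1.
A: 169 = 169; Z: 70 − 1 = 69.
Z = 69 is thulium, so the daughter is ^169_69 Tm.

Tm-169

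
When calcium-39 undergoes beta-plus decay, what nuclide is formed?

K-39

Beta-plus decay: mass number changes by +0, atomic number by -1.
A: 39 = 39; Z: 20 − 1 = 19.
Z = 19 is potassium, so the daughter is potassium-39.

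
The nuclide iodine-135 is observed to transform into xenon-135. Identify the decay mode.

beta-minus decay

ΔA = 135 − 135 = 0; ΔZ = 54 − 53 = +1.
A is unchanged and Z rises by 1 — a neutron has become a proton (β⁻ decay).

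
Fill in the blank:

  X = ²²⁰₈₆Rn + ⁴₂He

Ra-224

Conserve mass number: A = 220 + 4, so A = 224.
Conserve atomic number: Z = 86 + 2, so Z = 88.
Z = 88 is radium, so the species is ²²⁴₈₈Ra.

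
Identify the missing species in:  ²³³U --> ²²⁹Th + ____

Conserve mass number: 233 = 229 + A, so A = 4.
Conserve atomic number: 92 = 90 + Z, so Z = 2.
A = 4 and Z = 2 is ⁴He — an alpha particle.

alpha particle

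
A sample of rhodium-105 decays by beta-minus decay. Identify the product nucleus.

Beta-minus decay: mass number changes by +0, atomic number by +1.
A: 105 = 105; Z: 45 + 1 = 46.
Z = 46 is palladium, so the daughter is palladium-105.

Pd-105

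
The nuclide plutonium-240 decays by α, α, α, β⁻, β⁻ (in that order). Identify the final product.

Th-228

Start: (A, Z) = (240, 94).
After α: (236, 92).
After α: (232, 90).
After α: (228, 88).
After β⁻: (228, 89).
After β⁻: (228, 90).
Z = 90 is thorium.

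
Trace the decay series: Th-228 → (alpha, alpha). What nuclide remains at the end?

Rn-220

Start: (A, Z) = (228, 90).
After α: (224, 88).
After α: (220, 86).
Z = 86 is radon.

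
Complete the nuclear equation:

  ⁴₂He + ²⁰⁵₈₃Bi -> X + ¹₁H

Conserve mass number: 4 + 205 = A + 1, so A = 208.
Conserve atomic number: 2 + 83 = Z + 1, so Z = 84.
Z = 84 is polonium, so the species is ²⁰⁸₈₄Po.

Po-208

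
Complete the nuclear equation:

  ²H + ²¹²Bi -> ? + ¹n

Po-213

Conserve mass number: 2 + 212 = A + 1, so A = 213.
Conserve atomic number: 1 + 83 = Z + 0, so Z = 84.
Z = 84 is polonium, so the species is ²¹³Po.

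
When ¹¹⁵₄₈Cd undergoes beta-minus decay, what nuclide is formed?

In-115

Beta-minus decay: mass number changes by +0, atomic number by +1.
A: 115 = 115; Z: 48 + 1 = 49.
Z = 49 is indium, so the daughter is ¹¹⁵₄₉In.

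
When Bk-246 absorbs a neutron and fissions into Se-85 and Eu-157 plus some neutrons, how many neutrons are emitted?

Conserve mass number: 247 = 85 + 157 + k, so k = 247 − 242 = 5.
Check atomic number: 97 = 34 + 63 + 0 = 97. ✓

5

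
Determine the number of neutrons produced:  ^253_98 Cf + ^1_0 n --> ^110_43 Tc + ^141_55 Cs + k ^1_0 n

Conserve mass number: 254 = 110 + 141 + k, so k = 254 − 251 = 3.
Check atomic number: 98 = 43 + 55 + 0 = 98. ✓

3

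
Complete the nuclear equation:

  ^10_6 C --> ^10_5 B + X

Conserve mass number: 10 = 10 + A, so A = 0.
Conserve atomic number: 6 = 5 + Z, so Z = 1.
A = 0 and Z = 1 is ^0_1 e — a positron.

positron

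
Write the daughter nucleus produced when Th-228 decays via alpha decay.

Alpha decay: mass number changes by -4, atomic number by -2.
A: 228 − 4 = 224; Z: 90 − 2 = 88.
Z = 88 is radium, so the daughter is Ra-224.

Ra-224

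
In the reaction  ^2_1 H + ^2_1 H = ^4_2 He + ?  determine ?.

gamma ray

Conserve mass number: 2 + 2 = 4 + A, so A = 0.
Conserve atomic number: 1 + 1 = 2 + Z, so Z = 0.
A = 0 and Z = 0 is ^0_0 γ — a gamma ray.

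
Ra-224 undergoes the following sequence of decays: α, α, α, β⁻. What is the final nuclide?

Bi-212

Start: (A, Z) = (224, 88).
After α: (220, 86).
After α: (216, 84).
After α: (212, 82).
After β⁻: (212, 83).
Z = 83 is bismuth.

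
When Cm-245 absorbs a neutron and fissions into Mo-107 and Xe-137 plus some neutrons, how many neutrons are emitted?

2

Conserve mass number: 246 = 107 + 137 + k, so k = 246 − 244 = 2.
Check atomic number: 96 = 42 + 54 + 0 = 96. ✓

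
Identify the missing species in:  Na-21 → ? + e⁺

Ne-21

Conserve mass number: 21 = A + 0, so A = 21.
Conserve atomic number: 11 = Z + 1, so Z = 10.
Z = 10 is neon, so the species is Ne-21.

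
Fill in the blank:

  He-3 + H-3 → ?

Conserve mass number: 3 + 3 = A, so A = 6.
Conserve atomic number: 2 + 1 = Z, so Z = 3.
Z = 3 is lithium, so the species is Li-6.

Li-6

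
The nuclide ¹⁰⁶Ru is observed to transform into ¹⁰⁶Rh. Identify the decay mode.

beta-minus decay

ΔA = 106 − 106 = 0; ΔZ = 45 − 44 = +1.
A is unchanged and Z rises by 1 — a neutron has become a proton (β⁻ decay).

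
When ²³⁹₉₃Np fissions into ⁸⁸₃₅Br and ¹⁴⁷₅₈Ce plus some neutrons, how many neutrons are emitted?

4

Conserve mass number: 239 = 88 + 147 + k, so k = 239 − 235 = 4.
Check atomic number: 93 = 35 + 58 + 0 = 93. ✓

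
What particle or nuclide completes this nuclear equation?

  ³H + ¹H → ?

Conserve mass number: 3 + 1 = A, so A = 4.
Conserve atomic number: 1 + 1 = Z, so Z = 2.
A = 4 and Z = 2 is ⁴He — an alpha particle.

He-4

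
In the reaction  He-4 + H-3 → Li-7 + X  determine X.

Conserve mass number: 4 + 3 = 7 + A, so A = 0.
Conserve atomic number: 2 + 1 = 3 + Z, so Z = 0.
A = 0 and Z = 0 is γ — a gamma ray.

gamma ray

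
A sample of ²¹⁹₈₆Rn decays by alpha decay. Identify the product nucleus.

Po-215

Alpha decay: mass number changes by -4, atomic number by -2.
A: 219 − 4 = 215; Z: 86 − 2 = 84.
Z = 84 is polonium, so the daughter is ²¹⁵₈₄Po.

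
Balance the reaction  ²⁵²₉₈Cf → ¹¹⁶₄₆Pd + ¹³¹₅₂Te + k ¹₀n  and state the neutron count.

Conserve mass number: 252 = 116 + 131 + k, so k = 252 − 247 = 5.
Check atomic number: 98 = 46 + 52 + 0 = 98. ✓

5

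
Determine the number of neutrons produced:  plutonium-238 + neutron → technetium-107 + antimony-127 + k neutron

Conserve mass number: 239 = 107 + 127 + k, so k = 239 − 234 = 5.
Check atomic number: 94 = 43 + 51 + 0 = 94. ✓

5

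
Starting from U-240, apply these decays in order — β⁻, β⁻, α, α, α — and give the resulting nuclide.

Start: (A, Z) = (240, 92).
After β⁻: (240, 93).
After β⁻: (240, 94).
After α: (236, 92).
After α: (232, 90).
After α: (228, 88).
Z = 88 is radium.

Ra-228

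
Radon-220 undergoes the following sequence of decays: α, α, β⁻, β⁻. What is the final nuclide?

Po-212

Start: (A, Z) = (220, 86).
After α: (216, 84).
After α: (212, 82).
After β⁻: (212, 83).
After β⁻: (212, 84).
Z = 84 is polonium.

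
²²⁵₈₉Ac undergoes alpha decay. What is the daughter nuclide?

Alpha decay: mass number changes by -4, atomic number by -2.
A: 225 − 4 = 221; Z: 89 − 2 = 87.
Z = 87 is francium, so the daughter is ²²¹₈₇Fr.

Fr-221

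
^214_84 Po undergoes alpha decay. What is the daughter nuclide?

Alpha decay: mass number changes by -4, atomic number by -2.
A: 214 − 4 = 210; Z: 84 − 2 = 82.
Z = 82 is lead, so the daughter is ^210_82 Pb.

Pb-210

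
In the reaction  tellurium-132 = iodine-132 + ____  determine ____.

Conserve mass number: 132 = 132 + A, so A = 0.
Conserve atomic number: 52 = 53 + Z, so Z = -1.
A = 0 and Z = -1 is e⁻ — a beta-minus particle.

beta-minus particle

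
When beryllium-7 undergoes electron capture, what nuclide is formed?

Electron capture: mass number changes by +0, atomic number by -1.
A: 7 = 7; Z: 4 − 1 = 3.
Z = 3 is lithium, so the daughter is lithium-7.

Li-7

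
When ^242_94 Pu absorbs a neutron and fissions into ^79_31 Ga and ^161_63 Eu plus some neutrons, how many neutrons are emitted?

Conserve mass number: 243 = 79 + 161 + k, so k = 243 − 240 = 3.
Check atomic number: 94 = 31 + 63 + 0 = 94. ✓

3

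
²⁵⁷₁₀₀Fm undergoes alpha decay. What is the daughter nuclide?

Alpha decay: mass number changes by -4, atomic number by -2.
A: 257 − 4 = 253; Z: 100 − 2 = 98.
Z = 98 is californium, so the daughter is ²⁵³₉₈Cf.

Cf-253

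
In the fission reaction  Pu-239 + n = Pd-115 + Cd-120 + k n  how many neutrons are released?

5

Conserve mass number: 240 = 115 + 120 + k, so k = 240 − 235 = 5.
Check atomic number: 94 = 46 + 48 + 0 = 94. ✓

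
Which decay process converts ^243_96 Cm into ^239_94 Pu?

ΔA = 239 − 243 = -4; ΔZ = 94 − 96 = -2.
A drops by 4 and Z drops by 2 — the signature of alpha emission.

alpha decay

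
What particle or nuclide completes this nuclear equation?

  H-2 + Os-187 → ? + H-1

Os-188

Conserve mass number: 2 + 187 = A + 1, so A = 188.
Conserve atomic number: 1 + 76 = Z + 1, so Z = 76.
Z = 76 is osmium, so the species is Os-188.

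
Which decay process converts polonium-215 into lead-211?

alpha decay

ΔA = 211 − 215 = -4; ΔZ = 82 − 84 = -2.
A drops by 4 and Z drops by 2 — the signature of alpha emission.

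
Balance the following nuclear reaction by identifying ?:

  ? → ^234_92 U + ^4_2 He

Pu-238

Conserve mass number: A = 234 + 4, so A = 238.
Conserve atomic number: Z = 92 + 2, so Z = 94.
Z = 94 is plutonium, so the species is ^238_94 Pu.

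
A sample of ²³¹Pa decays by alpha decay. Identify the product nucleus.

Ac-227

Alpha decay: mass number changes by -4, atomic number by -2.
A: 231 − 4 = 227; Z: 91 − 2 = 89.
Z = 89 is actinium, so the daughter is ²²⁷Ac.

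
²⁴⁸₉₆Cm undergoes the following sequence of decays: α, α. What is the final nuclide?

Start: (A, Z) = (248, 96).
After α: (244, 94).
After α: (240, 92).
Z = 92 is uranium.

U-240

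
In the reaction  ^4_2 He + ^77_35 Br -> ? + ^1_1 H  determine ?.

Conserve mass number: 4 + 77 = A + 1, so A = 80.
Conserve atomic number: 2 + 35 = Z + 1, so Z = 36.
Z = 36 is krypton, so the species is ^80_36 Kr.

Kr-80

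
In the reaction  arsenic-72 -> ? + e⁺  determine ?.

Ge-72

Conserve mass number: 72 = A + 0, so A = 72.
Conserve atomic number: 33 = Z + 1, so Z = 32.
Z = 32 is germanium, so the species is germanium-72.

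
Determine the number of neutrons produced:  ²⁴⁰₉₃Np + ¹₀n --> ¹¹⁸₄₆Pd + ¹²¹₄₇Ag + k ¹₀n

Conserve mass number: 241 = 118 + 121 + k, so k = 241 − 239 = 2.
Check atomic number: 93 = 46 + 47 + 0 = 93. ✓

2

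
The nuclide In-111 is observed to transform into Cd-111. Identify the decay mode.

ΔA = 111 − 111 = 0; ΔZ = 48 − 49 = -1.
A is unchanged and Z drops by 1 — a proton has become a neutron (β⁺ emission or electron capture).

beta-plus decay or electron capture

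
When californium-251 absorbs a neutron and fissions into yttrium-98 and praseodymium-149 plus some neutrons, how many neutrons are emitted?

Conserve mass number: 252 = 98 + 149 + k, so k = 252 − 247 = 5.
Check atomic number: 98 = 39 + 59 + 0 = 98. ✓

5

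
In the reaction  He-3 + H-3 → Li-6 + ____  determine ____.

Conserve mass number: 3 + 3 = 6 + A, so A = 0.
Conserve atomic number: 2 + 1 = 3 + Z, so Z = 0.
A = 0 and Z = 0 is γ — a gamma ray.

gamma ray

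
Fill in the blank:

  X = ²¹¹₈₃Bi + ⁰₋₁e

Pb-211

Conserve mass number: A = 211 + 0, so A = 211.
Conserve atomic number: Z = 83 − 1, so Z = 82.
Z = 82 is lead, so the species is ²¹¹₈₂Pb.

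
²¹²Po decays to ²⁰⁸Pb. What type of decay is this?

alpha decay

ΔA = 208 − 212 = -4; ΔZ = 82 − 84 = -2.
A drops by 4 and Z drops by 2 — the signature of alpha emission.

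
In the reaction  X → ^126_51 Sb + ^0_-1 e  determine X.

Conserve mass number: A = 126 + 0, so A = 126.
Conserve atomic number: Z = 51 − 1, so Z = 50.
Z = 50 is tin, so the species is ^126_50 Sn.

Sn-126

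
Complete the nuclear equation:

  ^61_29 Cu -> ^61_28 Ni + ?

positron

Conserve mass number: 61 = 61 + A, so A = 0.
Conserve atomic number: 29 = 28 + Z, so Z = 1.
A = 0 and Z = 1 is ^0_1 e — a positron.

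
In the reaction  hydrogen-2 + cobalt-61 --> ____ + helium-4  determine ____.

Fe-59

Conserve mass number: 2 + 61 = A + 4, so A = 59.
Conserve atomic number: 1 + 27 = Z + 2, so Z = 26.
Z = 26 is iron, so the species is iron-59.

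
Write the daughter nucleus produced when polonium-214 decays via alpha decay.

Alpha decay: mass number changes by -4, atomic number by -2.
A: 214 − 4 = 210; Z: 84 − 2 = 82.
Z = 82 is lead, so the daughter is lead-210.

Pb-210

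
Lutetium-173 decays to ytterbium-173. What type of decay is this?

beta-plus decay or electron capture

ΔA = 173 − 173 = 0; ΔZ = 70 − 71 = -1.
A is unchanged and Z drops by 1 — a proton has become a neutron (β⁺ emission or electron capture).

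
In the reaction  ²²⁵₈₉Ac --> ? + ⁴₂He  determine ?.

Fr-221

Conserve mass number: 225 = A + 4, so A = 221.
Conserve atomic number: 89 = Z + 2, so Z = 87.
Z = 87 is francium, so the species is ²²¹₈₇Fr.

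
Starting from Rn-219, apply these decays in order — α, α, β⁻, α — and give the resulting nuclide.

Tl-207

Start: (A, Z) = (219, 86).
After α: (215, 84).
After α: (211, 82).
After β⁻: (211, 83).
After α: (207, 81).
Z = 81 is thallium.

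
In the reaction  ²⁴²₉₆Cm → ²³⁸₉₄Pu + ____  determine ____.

alpha particle

Conserve mass number: 242 = 238 + A, so A = 4.
Conserve atomic number: 96 = 94 + Z, so Z = 2.
A = 4 and Z = 2 is ⁴₂He — an alpha particle.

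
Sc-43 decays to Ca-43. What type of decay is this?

ΔA = 43 − 43 = 0; ΔZ = 20 − 21 = -1.
A is unchanged and Z drops by 1 — a proton has become a neutron (β⁺ emission or electron capture).

beta-plus decay or electron capture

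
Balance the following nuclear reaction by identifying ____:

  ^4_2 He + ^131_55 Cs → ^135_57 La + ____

Conserve mass number: 4 + 131 = 135 + A, so A = 0.
Conserve atomic number: 2 + 55 = 57 + Z, so Z = 0.
A = 0 and Z = 0 is ^0_0 γ — a gamma ray.

gamma ray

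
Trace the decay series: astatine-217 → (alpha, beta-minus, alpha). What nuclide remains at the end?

Start: (A, Z) = (217, 85).
After α: (213, 83).
After β⁻: (213, 84).
After α: (209, 82).
Z = 82 is lead.

Pb-209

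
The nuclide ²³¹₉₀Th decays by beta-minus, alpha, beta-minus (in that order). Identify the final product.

Th-227

Start: (A, Z) = (231, 90).
After β⁻: (231, 91).
After α: (227, 89).
After β⁻: (227, 90).
Z = 90 is thorium.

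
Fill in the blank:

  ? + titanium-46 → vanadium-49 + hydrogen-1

alpha particle

Conserve mass number: A + 46 = 49 + 1, so A = 4.
Conserve atomic number: Z + 22 = 23 + 1, so Z = 2.
A = 4 and Z = 2 is helium-4 — an alpha particle.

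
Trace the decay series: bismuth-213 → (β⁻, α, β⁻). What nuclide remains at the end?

Bi-209

Start: (A, Z) = (213, 83).
After β⁻: (213, 84).
After α: (209, 82).
After β⁻: (209, 83).
Z = 83 is bismuth.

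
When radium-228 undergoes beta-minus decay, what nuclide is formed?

Beta-minus decay: mass number changes by +0, atomic number by +1.
A: 228 = 228; Z: 88 + 1 = 89.
Z = 89 is actinium, so the daughter is actinium-228.

Ac-228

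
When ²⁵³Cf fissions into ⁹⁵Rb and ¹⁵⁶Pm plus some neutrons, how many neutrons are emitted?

Conserve mass number: 253 = 95 + 156 + k, so k = 253 − 251 = 2.
Check atomic number: 98 = 37 + 61 + 0 = 98. ✓

2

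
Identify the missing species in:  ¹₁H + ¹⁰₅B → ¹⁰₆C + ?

Conserve mass number: 1 + 10 = 10 + A, so A = 1.
Conserve atomic number: 1 + 5 = 6 + Z, so Z = 0.
A = 1 and Z = 0 is ¹₀n — a neutron.

neutron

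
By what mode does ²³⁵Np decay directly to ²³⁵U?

ΔA = 235 − 235 = 0; ΔZ = 92 − 93 = -1.
A is unchanged and Z drops by 1 — a proton has become a neutron (β⁺ emission or electron capture).

beta-plus decay or electron capture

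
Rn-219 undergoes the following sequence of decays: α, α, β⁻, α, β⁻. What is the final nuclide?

Pb-207

Start: (A, Z) = (219, 86).
After α: (215, 84).
After α: (211, 82).
After β⁻: (211, 83).
After α: (207, 81).
After β⁻: (207, 82).
Z = 82 is lead.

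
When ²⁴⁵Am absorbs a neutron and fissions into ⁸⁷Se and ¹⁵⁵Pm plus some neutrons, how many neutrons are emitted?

4

Conserve mass number: 246 = 87 + 155 + k, so k = 246 − 242 = 4.
Check atomic number: 95 = 34 + 61 + 0 = 95. ✓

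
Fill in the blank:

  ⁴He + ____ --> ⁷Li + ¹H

alpha particle

Conserve mass number: 4 + A = 7 + 1, so A = 4.
Conserve atomic number: 2 + Z = 3 + 1, so Z = 2.
A = 4 and Z = 2 is ⁴He — an alpha particle.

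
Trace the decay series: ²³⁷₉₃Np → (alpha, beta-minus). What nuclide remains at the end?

Start: (A, Z) = (237, 93).
After α: (233, 91).
After β⁻: (233, 92).
Z = 92 is uranium.

U-233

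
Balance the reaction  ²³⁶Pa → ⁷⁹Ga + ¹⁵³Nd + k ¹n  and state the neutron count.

Conserve mass number: 236 = 79 + 153 + k, so k = 236 − 232 = 4.
Check atomic number: 91 = 31 + 60 + 0 = 91. ✓

4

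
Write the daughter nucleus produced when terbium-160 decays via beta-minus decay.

Dy-160

Beta-minus decay: mass number changes by +0, atomic number by +1.
A: 160 = 160; Z: 65 + 1 = 66.
Z = 66 is dysprosium, so the daughter is dysprosium-160.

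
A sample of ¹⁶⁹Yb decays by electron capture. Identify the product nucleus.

Tm-169

Electron capture: mass number changes by +0, atomic number by -1.
A: 169 = 169; Z: 70 − 1 = 69.
Z = 69 is thulium, so the daughter is ¹⁶⁹Tm.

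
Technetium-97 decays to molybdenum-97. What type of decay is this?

beta-plus decay or electron capture

ΔA = 97 − 97 = 0; ΔZ = 42 − 43 = -1.
A is unchanged and Z drops by 1 — a proton has become a neutron (β⁺ emission or electron capture).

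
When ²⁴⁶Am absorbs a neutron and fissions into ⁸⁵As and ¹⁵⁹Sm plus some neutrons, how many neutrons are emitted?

Conserve mass number: 247 = 85 + 159 + k, so k = 247 − 244 = 3.
Check atomic number: 95 = 33 + 62 + 0 = 95. ✓

3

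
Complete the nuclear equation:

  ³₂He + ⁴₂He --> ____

Conserve mass number: 3 + 4 = A, so A = 7.
Conserve atomic number: 2 + 2 = Z, so Z = 4.
Z = 4 is beryllium, so the species is ⁷₄Be.

Be-7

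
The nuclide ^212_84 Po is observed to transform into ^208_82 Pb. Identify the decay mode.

alpha decay

ΔA = 208 − 212 = -4; ΔZ = 82 − 84 = -2.
A drops by 4 and Z drops by 2 — the signature of alpha emission.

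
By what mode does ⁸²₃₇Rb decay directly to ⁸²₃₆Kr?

beta-plus decay or electron capture

ΔA = 82 − 82 = 0; ΔZ = 36 − 37 = -1.
A is unchanged and Z drops by 1 — a proton has become a neutron (β⁺ emission or electron capture).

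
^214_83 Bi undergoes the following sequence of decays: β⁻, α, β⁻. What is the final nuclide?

Bi-210

Start: (A, Z) = (214, 83).
After β⁻: (214, 84).
After α: (210, 82).
After β⁻: (210, 83).
Z = 83 is bismuth.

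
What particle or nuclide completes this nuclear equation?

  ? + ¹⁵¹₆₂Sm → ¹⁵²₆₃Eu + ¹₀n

Conserve mass number: A + 151 = 152 + 1, so A = 2.
Conserve atomic number: Z + 62 = 63 + 0, so Z = 1.
A = 2 and Z = 1 is ²₁H — a deuteron.

deuteron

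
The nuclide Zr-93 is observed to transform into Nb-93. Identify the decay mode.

ΔA = 93 − 93 = 0; ΔZ = 41 − 40 = +1.
A is unchanged and Z rises by 1 — a neutron has become a proton (β⁻ decay).

beta-minus decay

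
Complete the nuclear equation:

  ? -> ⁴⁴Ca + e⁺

Conserve mass number: A = 44 + 0, so A = 44.
Conserve atomic number: Z = 20 + 1, so Z = 21.
Z = 21 is scandium, so the species is ⁴⁴Sc.

Sc-44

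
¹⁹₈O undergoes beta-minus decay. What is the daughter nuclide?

F-19

Beta-minus decay: mass number changes by +0, atomic number by +1.
A: 19 = 19; Z: 8 + 1 = 9.
Z = 9 is fluorine, so the daughter is ¹⁹₉F.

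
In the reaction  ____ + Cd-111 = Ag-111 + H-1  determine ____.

neutron

Conserve mass number: A + 111 = 111 + 1, so A = 1.
Conserve atomic number: Z + 48 = 47 + 1, so Z = 0.
A = 1 and Z = 0 is n — a neutron.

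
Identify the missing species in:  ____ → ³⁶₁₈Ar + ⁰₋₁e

Cl-36

Conserve mass number: A = 36 + 0, so A = 36.
Conserve atomic number: Z = 18 − 1, so Z = 17.
Z = 17 is chlorine, so the species is ³⁶₁₇Cl.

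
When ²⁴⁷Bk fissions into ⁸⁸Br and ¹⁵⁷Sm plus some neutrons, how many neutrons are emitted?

2

Conserve mass number: 247 = 88 + 157 + k, so k = 247 − 245 = 2.
Check atomic number: 97 = 35 + 62 + 0 = 97. ✓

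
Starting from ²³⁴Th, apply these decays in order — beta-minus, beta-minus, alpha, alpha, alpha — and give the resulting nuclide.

Rn-222

Start: (A, Z) = (234, 90).
After β⁻: (234, 91).
After β⁻: (234, 92).
After α: (230, 90).
After α: (226, 88).
After α: (222, 86).
Z = 86 is radon.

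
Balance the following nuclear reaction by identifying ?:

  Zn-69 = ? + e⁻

Ga-69

Conserve mass number: 69 = A + 0, so A = 69.
Conserve atomic number: 30 = Z − 1, so Z = 31.
Z = 31 is gallium, so the species is Ga-69.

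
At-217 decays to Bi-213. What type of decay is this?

ΔA = 213 − 217 = -4; ΔZ = 83 − 85 = -2.
A drops by 4 and Z drops by 2 — the signature of alpha emission.

alpha decay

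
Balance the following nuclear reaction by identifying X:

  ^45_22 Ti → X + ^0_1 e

Sc-45

Conserve mass number: 45 = A + 0, so A = 45.
Conserve atomic number: 22 = Z + 1, so Z = 21.
Z = 21 is scandium, so the species is ^45_21 Sc.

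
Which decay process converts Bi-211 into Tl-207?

ΔA = 207 − 211 = -4; ΔZ = 81 − 83 = -2.
A drops by 4 and Z drops by 2 — the signature of alpha emission.

alpha decay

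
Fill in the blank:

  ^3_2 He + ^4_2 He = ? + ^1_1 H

Li-6

Conserve mass number: 3 + 4 = A + 1, so A = 6.
Conserve atomic number: 2 + 2 = Z + 1, so Z = 3.
Z = 3 is lithium, so the species is ^6_3 Li.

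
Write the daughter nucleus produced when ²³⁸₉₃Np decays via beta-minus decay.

Pu-238

Beta-minus decay: mass number changes by +0, atomic number by +1.
A: 238 = 238; Z: 93 + 1 = 94.
Z = 94 is plutonium, so the daughter is ²³⁸₉₄Pu.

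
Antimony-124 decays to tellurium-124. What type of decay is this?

beta-minus decay

ΔA = 124 − 124 = 0; ΔZ = 52 − 51 = +1.
A is unchanged and Z rises by 1 — a neutron has become a proton (β⁻ decay).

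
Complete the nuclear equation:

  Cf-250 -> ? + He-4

Cm-246

Conserve mass number: 250 = A + 4, so A = 246.
Conserve atomic number: 98 = Z + 2, so Z = 96.
Z = 96 is curium, so the species is Cm-246.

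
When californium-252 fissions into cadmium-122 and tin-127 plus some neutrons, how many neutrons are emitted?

Conserve mass number: 252 = 122 + 127 + k, so k = 252 − 249 = 3.
Check atomic number: 98 = 48 + 50 + 0 = 98. ✓

3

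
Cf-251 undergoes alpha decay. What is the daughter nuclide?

Alpha decay: mass number changes by -4, atomic number by -2.
A: 251 − 4 = 247; Z: 98 − 2 = 96.
Z = 96 is curium, so the daughter is Cm-247.

Cm-247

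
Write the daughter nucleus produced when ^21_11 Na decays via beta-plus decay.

Ne-21

Beta-plus decay: mass number changes by +0, atomic number by -1.
A: 21 = 21; Z: 11 − 1 = 10.
Z = 10 is neon, so the daughter is ^21_10 Ne.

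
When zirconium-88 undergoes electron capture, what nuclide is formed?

Electron capture: mass number changes by +0, atomic number by -1.
A: 88 = 88; Z: 40 − 1 = 39.
Z = 39 is yttrium, so the daughter is yttrium-88.

Y-88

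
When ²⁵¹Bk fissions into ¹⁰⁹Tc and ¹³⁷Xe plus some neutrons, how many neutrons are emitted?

5

Conserve mass number: 251 = 109 + 137 + k, so k = 251 − 246 = 5.
Check atomic number: 97 = 43 + 54 + 0 = 97. ✓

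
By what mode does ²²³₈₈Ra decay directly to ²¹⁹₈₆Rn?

alpha decay

ΔA = 219 − 223 = -4; ΔZ = 86 − 88 = -2.
A drops by 4 and Z drops by 2 — the signature of alpha emission.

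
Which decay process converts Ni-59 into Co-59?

beta-plus decay or electron capture

ΔA = 59 − 59 = 0; ΔZ = 27 − 28 = -1.
A is unchanged and Z drops by 1 — a proton has become a neutron (β⁺ emission or electron capture).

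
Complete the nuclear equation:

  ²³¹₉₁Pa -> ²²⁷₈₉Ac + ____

alpha particle

Conserve mass number: 231 = 227 + A, so A = 4.
Conserve atomic number: 91 = 89 + Z, so Z = 2.
A = 4 and Z = 2 is ⁴₂He — an alpha particle.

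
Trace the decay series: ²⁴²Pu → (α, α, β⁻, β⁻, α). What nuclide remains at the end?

Th-230

Start: (A, Z) = (242, 94).
After α: (238, 92).
After α: (234, 90).
After β⁻: (234, 91).
After β⁻: (234, 92).
After α: (230, 90).
Z = 90 is thorium.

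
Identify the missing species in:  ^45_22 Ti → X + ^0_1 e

Conserve mass number: 45 = A + 0, so A = 45.
Conserve atomic number: 22 = Z + 1, so Z = 21.
Z = 21 is scandium, so the species is ^45_21 Sc.

Sc-45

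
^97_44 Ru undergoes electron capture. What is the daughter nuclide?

Electron capture: mass number changes by +0, atomic number by -1.
A: 97 = 97; Z: 44 − 1 = 43.
Z = 43 is technetium, so the daughter is ^97_43 Tc.

Tc-97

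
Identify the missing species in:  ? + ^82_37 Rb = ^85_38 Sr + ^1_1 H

alpha particle

Conserve mass number: A + 82 = 85 + 1, so A = 4.
Conserve atomic number: Z + 37 = 38 + 1, so Z = 2.
A = 4 and Z = 2 is ^4_2 He — an alpha particle.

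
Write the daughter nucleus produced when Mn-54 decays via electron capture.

Electron capture: mass number changes by +0, atomic number by -1.
A: 54 = 54; Z: 25 − 1 = 24.
Z = 24 is chromium, so the daughter is Cr-54.

Cr-54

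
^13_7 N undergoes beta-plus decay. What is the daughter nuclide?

C-13

Beta-plus decay: mass number changes by +0, atomic number by -1.
A: 13 = 13; Z: 7 − 1 = 6.
Z = 6 is carbon, so the daughter is ^13_6 C.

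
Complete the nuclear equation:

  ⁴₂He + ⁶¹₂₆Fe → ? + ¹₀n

Conserve mass number: 4 + 61 = A + 1, so A = 64.
Conserve atomic number: 2 + 26 = Z + 0, so Z = 28.
Z = 28 is nickel, so the species is ⁶⁴₂₈Ni.

Ni-64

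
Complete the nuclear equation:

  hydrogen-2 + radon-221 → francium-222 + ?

neutron

Conserve mass number: 2 + 221 = 222 + A, so A = 1.
Conserve atomic number: 1 + 86 = 87 + Z, so Z = 0.
A = 1 and Z = 0 is neutron — a neutron.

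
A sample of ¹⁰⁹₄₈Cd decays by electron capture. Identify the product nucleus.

Ag-109

Electron capture: mass number changes by +0, atomic number by -1.
A: 109 = 109; Z: 48 − 1 = 47.
Z = 47 is silver, so the daughter is ¹⁰⁹₄₇Ag.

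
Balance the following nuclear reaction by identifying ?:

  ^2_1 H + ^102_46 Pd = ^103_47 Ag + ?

neutron

Conserve mass number: 2 + 102 = 103 + A, so A = 1.
Conserve atomic number: 1 + 46 = 47 + Z, so Z = 0.
A = 1 and Z = 0 is ^1_0 n — a neutron.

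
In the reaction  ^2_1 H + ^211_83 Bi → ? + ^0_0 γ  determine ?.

Conserve mass number: 2 + 211 = A + 0, so A = 213.
Conserve atomic number: 1 + 83 = Z + 0, so Z = 84.
Z = 84 is polonium, so the species is ^213_84 Po.

Po-213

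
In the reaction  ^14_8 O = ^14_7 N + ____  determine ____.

Conserve mass number: 14 = 14 + A, so A = 0.
Conserve atomic number: 8 = 7 + Z, so Z = 1.
A = 0 and Z = 1 is ^0_1 e — a positron.

positron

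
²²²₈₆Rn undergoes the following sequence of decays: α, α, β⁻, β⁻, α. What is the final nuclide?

Start: (A, Z) = (222, 86).
After α: (218, 84).
After α: (214, 82).
After β⁻: (214, 83).
After β⁻: (214, 84).
After α: (210, 82).
Z = 82 is lead.

Pb-210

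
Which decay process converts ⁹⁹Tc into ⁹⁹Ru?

beta-minus decay

ΔA = 99 − 99 = 0; ΔZ = 44 − 43 = +1.
A is unchanged and Z rises by 1 — a neutron has become a proton (β⁻ decay).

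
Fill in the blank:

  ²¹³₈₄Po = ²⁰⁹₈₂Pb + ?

alpha particle

Conserve mass number: 213 = 209 + A, so A = 4.
Conserve atomic number: 84 = 82 + Z, so Z = 2.
A = 4 and Z = 2 is ⁴₂He — an alpha particle.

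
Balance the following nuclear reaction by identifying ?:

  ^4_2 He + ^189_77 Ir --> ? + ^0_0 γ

Au-193

Conserve mass number: 4 + 189 = A + 0, so A = 193.
Conserve atomic number: 2 + 77 = Z + 0, so Z = 79.
Z = 79 is gold, so the species is ^193_79 Au.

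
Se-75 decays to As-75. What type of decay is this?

beta-plus decay or electron capture

ΔA = 75 − 75 = 0; ΔZ = 33 − 34 = -1.
A is unchanged and Z drops by 1 — a proton has become a neutron (β⁺ emission or electron capture).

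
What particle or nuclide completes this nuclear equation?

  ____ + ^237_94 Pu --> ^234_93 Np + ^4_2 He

Conserve mass number: A + 237 = 234 + 4, so A = 1.
Conserve atomic number: Z + 94 = 93 + 2, so Z = 1.
A = 1 and Z = 1 is ^1_1 H — a proton.

proton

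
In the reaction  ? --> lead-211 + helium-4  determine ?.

Po-215

Conserve mass number: A = 211 + 4, so A = 215.
Conserve atomic number: Z = 82 + 2, so Z = 84.
Z = 84 is polonium, so the species is polonium-215.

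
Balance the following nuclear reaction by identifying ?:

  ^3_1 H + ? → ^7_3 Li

alpha particle

Conserve mass number: 3 + A = 7, so A = 4.
Conserve atomic number: 1 + Z = 3, so Z = 2.
A = 4 and Z = 2 is ^4_2 He — an alpha particle.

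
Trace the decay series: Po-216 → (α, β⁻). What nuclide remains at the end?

Start: (A, Z) = (216, 84).
After α: (212, 82).
After β⁻: (212, 83).
Z = 83 is bismuth.

Bi-212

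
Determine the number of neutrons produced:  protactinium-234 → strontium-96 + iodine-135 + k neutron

Conserve mass number: 234 = 96 + 135 + k, so k = 234 − 231 = 3.
Check atomic number: 91 = 38 + 53 + 0 = 91. ✓

3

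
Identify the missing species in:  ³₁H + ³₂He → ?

Conserve mass number: 3 + 3 = A, so A = 6.
Conserve atomic number: 1 + 2 = Z, so Z = 3.
Z = 3 is lithium, so the species is ⁶₃Li.

Li-6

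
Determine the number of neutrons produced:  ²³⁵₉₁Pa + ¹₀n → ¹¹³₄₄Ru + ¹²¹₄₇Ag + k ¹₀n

2

Conserve mass number: 236 = 113 + 121 + k, so k = 236 − 234 = 2.
Check atomic number: 91 = 44 + 47 + 0 = 91. ✓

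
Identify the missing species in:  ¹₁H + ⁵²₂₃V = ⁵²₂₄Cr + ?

neutron

Conserve mass number: 1 + 52 = 52 + A, so A = 1.
Conserve atomic number: 1 + 23 = 24 + Z, so Z = 0.
A = 1 and Z = 0 is ¹₀n — a neutron.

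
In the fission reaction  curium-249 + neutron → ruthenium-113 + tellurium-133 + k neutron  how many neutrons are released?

Conserve mass number: 250 = 113 + 133 + k, so k = 250 − 246 = 4.
Check atomic number: 96 = 44 + 52 + 0 = 96. ✓

4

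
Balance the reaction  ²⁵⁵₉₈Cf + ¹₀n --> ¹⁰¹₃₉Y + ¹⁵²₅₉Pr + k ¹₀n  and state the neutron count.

3

Conserve mass number: 256 = 101 + 152 + k, so k = 256 − 253 = 3.
Check atomic number: 98 = 39 + 59 + 0 = 98. ✓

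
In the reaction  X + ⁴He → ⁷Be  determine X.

Conserve mass number: A + 4 = 7, so A = 3.
Conserve atomic number: Z + 2 = 4, so Z = 2.
Z = 2 is helium, so the species is ³He.

He-3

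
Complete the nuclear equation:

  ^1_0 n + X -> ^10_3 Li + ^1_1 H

Conserve mass number: 1 + A = 10 + 1, so A = 10.
Conserve atomic number: 0 + Z = 3 + 1, so Z = 4.
Z = 4 is beryllium, so the species is ^10_4 Be.

Be-10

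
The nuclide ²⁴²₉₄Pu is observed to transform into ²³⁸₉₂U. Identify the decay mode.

ΔA = 238 − 242 = -4; ΔZ = 92 − 94 = -2.
A drops by 4 and Z drops by 2 — the signature of alpha emission.

alpha decay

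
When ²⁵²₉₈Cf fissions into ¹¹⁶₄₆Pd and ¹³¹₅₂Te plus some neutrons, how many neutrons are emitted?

5

Conserve mass number: 252 = 116 + 131 + k, so k = 252 − 247 = 5.
Check atomic number: 98 = 46 + 52 + 0 = 98. ✓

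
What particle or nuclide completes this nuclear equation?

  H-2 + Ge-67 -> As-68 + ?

Conserve mass number: 2 + 67 = 68 + A, so A = 1.
Conserve atomic number: 1 + 32 = 33 + Z, so Z = 0.
A = 1 and Z = 0 is n — a neutron.

neutron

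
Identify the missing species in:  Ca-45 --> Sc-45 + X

beta-minus particle

Conserve mass number: 45 = 45 + A, so A = 0.
Conserve atomic number: 20 = 21 + Z, so Z = -1.
A = 0 and Z = -1 is e⁻ — a beta-minus particle.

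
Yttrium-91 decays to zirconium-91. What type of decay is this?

ΔA = 91 − 91 = 0; ΔZ = 40 − 39 = +1.
A is unchanged and Z rises by 1 — a neutron has become a proton (β⁻ decay).

beta-minus decay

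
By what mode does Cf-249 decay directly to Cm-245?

ΔA = 245 − 249 = -4; ΔZ = 96 − 98 = -2.
A drops by 4 and Z drops by 2 — the signature of alpha emission.

alpha decay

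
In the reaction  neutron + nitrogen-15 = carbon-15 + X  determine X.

Conserve mass number: 1 + 15 = 15 + A, so A = 1.
Conserve atomic number: 0 + 7 = 6 + Z, so Z = 1.
A = 1 and Z = 1 is hydrogen-1 — a proton.

proton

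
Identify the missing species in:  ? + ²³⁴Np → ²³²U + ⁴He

deuteron

Conserve mass number: A + 234 = 232 + 4, so A = 2.
Conserve atomic number: Z + 93 = 92 + 2, so Z = 1.
A = 2 and Z = 1 is ²H — a deuteron.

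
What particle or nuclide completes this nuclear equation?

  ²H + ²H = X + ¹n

He-3

Conserve mass number: 2 + 2 = A + 1, so A = 3.
Conserve atomic number: 1 + 1 = Z + 0, so Z = 2.
Z = 2 is helium, so the species is ³He.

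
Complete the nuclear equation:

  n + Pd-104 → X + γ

Pd-105

Conserve mass number: 1 + 104 = A + 0, so A = 105.
Conserve atomic number: 0 + 46 = Z + 0, so Z = 46.
Z = 46 is palladium, so the species is Pd-105.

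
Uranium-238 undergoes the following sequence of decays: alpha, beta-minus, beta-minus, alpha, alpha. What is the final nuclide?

Start: (A, Z) = (238, 92).
After α: (234, 90).
After β⁻: (234, 91).
After β⁻: (234, 92).
After α: (230, 90).
After α: (226, 88).
Z = 88 is radium.

Ra-226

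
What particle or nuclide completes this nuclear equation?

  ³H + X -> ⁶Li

Conserve mass number: 3 + A = 6, so A = 3.
Conserve atomic number: 1 + Z = 3, so Z = 2.
Z = 2 is helium, so the species is ³He.

He-3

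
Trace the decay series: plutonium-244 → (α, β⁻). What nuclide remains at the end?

Np-240

Start: (A, Z) = (244, 94).
After α: (240, 92).
After β⁻: (240, 93).
Z = 93 is neptunium.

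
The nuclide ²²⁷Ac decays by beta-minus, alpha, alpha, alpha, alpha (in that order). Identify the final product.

Pb-211

Start: (A, Z) = (227, 89).
After β⁻: (227, 90).
After α: (223, 88).
After α: (219, 86).
After α: (215, 84).
After α: (211, 82).
Z = 82 is lead.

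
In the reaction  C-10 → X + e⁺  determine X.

Conserve mass number: 10 = A + 0, so A = 10.
Conserve atomic number: 6 = Z + 1, so Z = 5.
Z = 5 is boron, so the species is B-10.

B-10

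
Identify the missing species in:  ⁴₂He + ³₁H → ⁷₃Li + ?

gamma ray

Conserve mass number: 4 + 3 = 7 + A, so A = 0.
Conserve atomic number: 2 + 1 = 3 + Z, so Z = 0.
A = 0 and Z = 0 is ⁰₀γ — a gamma ray.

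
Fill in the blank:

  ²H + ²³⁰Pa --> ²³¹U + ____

neutron

Conserve mass number: 2 + 230 = 231 + A, so A = 1.
Conserve atomic number: 1 + 91 = 92 + Z, so Z = 0.
A = 1 and Z = 0 is ¹n — a neutron.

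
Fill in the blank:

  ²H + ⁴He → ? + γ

Li-6

Conserve mass number: 2 + 4 = A + 0, so A = 6.
Conserve atomic number: 1 + 2 = Z + 0, so Z = 3.
Z = 3 is lithium, so the species is ⁶Li.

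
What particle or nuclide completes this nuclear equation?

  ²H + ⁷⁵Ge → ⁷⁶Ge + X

Conserve mass number: 2 + 75 = 76 + A, so A = 1.
Conserve atomic number: 1 + 32 = 32 + Z, so Z = 1.
A = 1 and Z = 1 is ¹H — a proton.

proton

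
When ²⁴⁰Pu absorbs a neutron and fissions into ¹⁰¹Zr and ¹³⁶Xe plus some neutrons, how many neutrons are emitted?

4

Conserve mass number: 241 = 101 + 136 + k, so k = 241 − 237 = 4.
Check atomic number: 94 = 40 + 54 + 0 = 94. ✓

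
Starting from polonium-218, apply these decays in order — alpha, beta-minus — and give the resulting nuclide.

Bi-214

Start: (A, Z) = (218, 84).
After α: (214, 82).
After β⁻: (214, 83).
Z = 83 is bismuth.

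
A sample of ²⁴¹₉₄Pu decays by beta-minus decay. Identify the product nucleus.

Am-241

Beta-minus decay: mass number changes by +0, atomic number by +1.
A: 241 = 241; Z: 94 + 1 = 95.
Z = 95 is americium, so the daughter is ²⁴¹₉₅Am.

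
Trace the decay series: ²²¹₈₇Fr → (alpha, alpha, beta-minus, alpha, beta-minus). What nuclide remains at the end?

Bi-209

Start: (A, Z) = (221, 87).
After α: (217, 85).
After α: (213, 83).
After β⁻: (213, 84).
After α: (209, 82).
After β⁻: (209, 83).
Z = 83 is bismuth.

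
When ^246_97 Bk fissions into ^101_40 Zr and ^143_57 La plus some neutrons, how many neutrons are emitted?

2

Conserve mass number: 246 = 101 + 143 + k, so k = 246 − 244 = 2.
Check atomic number: 97 = 40 + 57 + 0 = 97. ✓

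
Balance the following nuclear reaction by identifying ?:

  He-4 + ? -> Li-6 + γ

deuteron

Conserve mass number: 4 + A = 6 + 0, so A = 2.
Conserve atomic number: 2 + Z = 3 + 0, so Z = 1.
A = 2 and Z = 1 is H-2 — a deuteron.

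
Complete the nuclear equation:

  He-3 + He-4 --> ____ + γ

Conserve mass number: 3 + 4 = A + 0, so A = 7.
Conserve atomic number: 2 + 2 = Z + 0, so Z = 4.
Z = 4 is beryllium, so the species is Be-7.

Be-7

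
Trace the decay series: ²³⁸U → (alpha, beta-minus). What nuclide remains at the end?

Pa-234

Start: (A, Z) = (238, 92).
After α: (234, 90).
After β⁻: (234, 91).
Z = 91 is protactinium.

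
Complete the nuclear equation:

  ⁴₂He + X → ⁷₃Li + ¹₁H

alpha particle

Conserve mass number: 4 + A = 7 + 1, so A = 4.
Conserve atomic number: 2 + Z = 3 + 1, so Z = 2.
A = 4 and Z = 2 is ⁴₂He — an alpha particle.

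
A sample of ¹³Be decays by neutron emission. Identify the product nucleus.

Be-12

Neutron emission: mass number changes by -1, atomic number by +0.
A: 13 − 1 = 12; Z: 4 = 4.
Z = 4 is beryllium, so the daughter is ¹²Be.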